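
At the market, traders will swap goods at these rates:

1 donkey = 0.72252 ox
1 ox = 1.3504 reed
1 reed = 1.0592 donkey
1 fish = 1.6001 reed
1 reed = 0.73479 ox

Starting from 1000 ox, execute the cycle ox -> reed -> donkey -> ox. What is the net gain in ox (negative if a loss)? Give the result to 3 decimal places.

1000 ox × 1.3504 = 1350.4 reed
1350.4 reed × 1.0592 = 1430.34368 donkey
1430.34368 donkey × 0.72252 = 1033.4519156736 ox
Net change: 1033.4519156736 − 1000 = 33.4519156736 ox

33.452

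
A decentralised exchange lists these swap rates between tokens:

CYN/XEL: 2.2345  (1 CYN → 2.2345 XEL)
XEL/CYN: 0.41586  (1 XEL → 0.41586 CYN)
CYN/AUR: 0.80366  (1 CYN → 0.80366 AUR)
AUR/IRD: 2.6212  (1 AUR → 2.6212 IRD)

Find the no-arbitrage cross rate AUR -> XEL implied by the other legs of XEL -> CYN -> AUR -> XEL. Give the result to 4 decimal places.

Known legs of the cycle: 0.41586 × 0.80366 = 0.3342100476
For no arbitrage the full-cycle product must be 1, so the missing rate is 1 / 0.3342100476 ≈ 2.992130.

2.9921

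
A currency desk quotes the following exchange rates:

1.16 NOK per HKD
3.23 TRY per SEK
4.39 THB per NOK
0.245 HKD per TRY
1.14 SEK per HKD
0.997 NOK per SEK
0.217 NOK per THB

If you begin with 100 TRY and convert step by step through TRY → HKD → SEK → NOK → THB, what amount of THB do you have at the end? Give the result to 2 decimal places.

100 TRY × 0.245 = 24.5 HKD
24.5 HKD × 1.14 = 27.93 SEK
27.93 SEK × 0.997 = 27.84621 NOK
27.84621 NOK × 4.39 = 122.2448619 THB

122.24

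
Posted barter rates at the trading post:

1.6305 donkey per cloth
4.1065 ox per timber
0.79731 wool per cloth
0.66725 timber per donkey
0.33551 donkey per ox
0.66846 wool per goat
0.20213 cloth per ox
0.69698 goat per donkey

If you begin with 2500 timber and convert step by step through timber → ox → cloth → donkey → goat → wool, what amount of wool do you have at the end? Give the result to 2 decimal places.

2500 timber × 4.1065 = 10266.25 ox
10266.25 ox × 0.20213 = 2075.1171125 cloth
2075.1171125 cloth × 1.6305 = 3383.47845193125 donkey
3383.47845193125 donkey × 0.69698 = 2358.216811427042625 goat
2358.216811427042625 goat × 0.66846 = 1576.3736097665209131075 wool

1576.37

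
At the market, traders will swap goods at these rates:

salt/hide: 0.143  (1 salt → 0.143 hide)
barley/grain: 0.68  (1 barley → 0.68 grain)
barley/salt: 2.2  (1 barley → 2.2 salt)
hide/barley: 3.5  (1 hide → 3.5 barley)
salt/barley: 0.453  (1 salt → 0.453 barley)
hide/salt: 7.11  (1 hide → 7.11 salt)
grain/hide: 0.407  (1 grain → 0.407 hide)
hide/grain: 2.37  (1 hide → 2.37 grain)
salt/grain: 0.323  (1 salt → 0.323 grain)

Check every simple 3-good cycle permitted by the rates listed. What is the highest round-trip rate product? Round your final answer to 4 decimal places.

1.1011

hide→barley→salt→hide: 3.5 × 2.2 × 0.143 = 1.10110
hide→barley→grain→hide: 3.5 × 0.68 × 0.407 = 0.96866
hide→salt→grain→hide: 7.11 × 0.323 × 0.407 = 0.93469
Maximum is hide→barley→salt→hide at 1.1011; arbitrage exists.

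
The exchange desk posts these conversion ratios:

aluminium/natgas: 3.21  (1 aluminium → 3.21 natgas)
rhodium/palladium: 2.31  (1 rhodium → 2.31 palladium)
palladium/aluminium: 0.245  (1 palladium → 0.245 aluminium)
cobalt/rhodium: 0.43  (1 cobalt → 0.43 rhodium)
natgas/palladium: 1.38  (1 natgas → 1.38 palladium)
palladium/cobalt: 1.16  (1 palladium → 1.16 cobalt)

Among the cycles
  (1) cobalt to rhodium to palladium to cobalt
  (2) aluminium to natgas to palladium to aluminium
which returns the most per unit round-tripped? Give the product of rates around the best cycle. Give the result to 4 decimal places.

1.1522

(1) 0.43 × 2.31 × 1.16 = 1.15223
(2) 3.21 × 1.38 × 0.245 = 1.08530
Highest is cycle (1) at 1.1522 (>1, arbitrage).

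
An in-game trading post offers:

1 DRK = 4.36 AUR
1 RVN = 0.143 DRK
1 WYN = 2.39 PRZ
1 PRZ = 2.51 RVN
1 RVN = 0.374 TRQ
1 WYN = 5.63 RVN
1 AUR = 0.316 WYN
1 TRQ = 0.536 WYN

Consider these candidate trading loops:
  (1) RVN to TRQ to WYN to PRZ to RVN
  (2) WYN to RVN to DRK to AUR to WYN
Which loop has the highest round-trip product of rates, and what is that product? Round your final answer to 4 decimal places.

(1) 0.374 × 0.536 × 2.39 × 2.51 = 1.20256
(2) 5.63 × 0.143 × 4.36 × 0.316 = 1.10922
Highest is cycle (1) at 1.2026 (>1, arbitrage).

1.2026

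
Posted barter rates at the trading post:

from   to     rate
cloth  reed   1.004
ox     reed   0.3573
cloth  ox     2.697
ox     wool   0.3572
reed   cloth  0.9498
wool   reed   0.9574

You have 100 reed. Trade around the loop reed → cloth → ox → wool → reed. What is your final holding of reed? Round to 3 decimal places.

100 reed × 0.9498 = 94.98 cloth
94.98 cloth × 2.697 = 256.16106 ox
256.16106 ox × 0.3572 = 91.500730632 wool
91.500730632 wool × 0.9574 = 87.6027995070768 reed

87.603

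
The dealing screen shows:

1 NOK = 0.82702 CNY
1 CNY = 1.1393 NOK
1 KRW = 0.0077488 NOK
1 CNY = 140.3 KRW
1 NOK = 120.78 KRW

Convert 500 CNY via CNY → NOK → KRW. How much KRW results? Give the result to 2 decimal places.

500 CNY × 1.1393 = 569.65 NOK
569.65 NOK × 120.78 = 68802.327 KRW

68802.33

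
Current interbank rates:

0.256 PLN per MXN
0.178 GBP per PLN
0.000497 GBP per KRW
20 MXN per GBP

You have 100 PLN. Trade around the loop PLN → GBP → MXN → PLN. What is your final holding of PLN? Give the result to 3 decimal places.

91.136

100 PLN × 0.178 = 17.8 GBP
17.8 GBP × 20 = 356 MXN
356 MXN × 0.256 = 91.136 PLN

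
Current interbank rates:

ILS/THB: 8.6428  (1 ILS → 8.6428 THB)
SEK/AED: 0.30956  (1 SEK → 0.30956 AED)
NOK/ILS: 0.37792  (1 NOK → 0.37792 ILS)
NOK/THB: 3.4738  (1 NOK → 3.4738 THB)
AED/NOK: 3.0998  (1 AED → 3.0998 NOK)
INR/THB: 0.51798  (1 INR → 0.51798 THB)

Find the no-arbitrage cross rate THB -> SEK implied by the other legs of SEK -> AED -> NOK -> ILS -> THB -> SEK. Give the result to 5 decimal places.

0.31906

Known legs of the cycle: 0.30956 × 3.0998 × 0.37792 × 8.6428 = 3.134244346141477888
For no arbitrage the full-cycle product must be 1, so the missing rate is 1 / 3.134244346141477888 ≈ 0.3190562.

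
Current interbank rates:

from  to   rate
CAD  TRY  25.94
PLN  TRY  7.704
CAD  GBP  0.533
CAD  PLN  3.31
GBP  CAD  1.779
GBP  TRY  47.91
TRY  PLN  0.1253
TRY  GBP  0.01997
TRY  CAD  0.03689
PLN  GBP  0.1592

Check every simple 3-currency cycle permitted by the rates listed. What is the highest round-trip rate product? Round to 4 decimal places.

GBP→TRY→PLN→GBP: 47.91 × 0.1253 × 0.1592 = 0.95570
GBP→TRY→CAD→GBP: 47.91 × 0.03689 × 0.533 = 0.94202
PLN→TRY→CAD→PLN: 7.704 × 0.03689 × 3.31 = 0.94070
GBP→CAD→PLN→GBP: 1.779 × 3.31 × 0.1592 = 0.93745
GBP→CAD→TRY→GBP: 1.779 × 25.94 × 0.01997 = 0.92156
Maximum is GBP→TRY→PLN→GBP at 0.9557; no arbitrage — every cycle loses value.

0.9557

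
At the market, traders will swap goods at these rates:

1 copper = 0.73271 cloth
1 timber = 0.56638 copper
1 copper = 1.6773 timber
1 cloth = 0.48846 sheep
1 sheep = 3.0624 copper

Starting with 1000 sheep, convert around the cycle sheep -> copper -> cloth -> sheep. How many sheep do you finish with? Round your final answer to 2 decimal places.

1000 sheep × 3.0624 = 3062.4 copper
3062.4 copper × 0.73271 = 2243.851104 cloth
2243.851104 cloth × 0.48846 = 1096.03151025984 sheep

1096.03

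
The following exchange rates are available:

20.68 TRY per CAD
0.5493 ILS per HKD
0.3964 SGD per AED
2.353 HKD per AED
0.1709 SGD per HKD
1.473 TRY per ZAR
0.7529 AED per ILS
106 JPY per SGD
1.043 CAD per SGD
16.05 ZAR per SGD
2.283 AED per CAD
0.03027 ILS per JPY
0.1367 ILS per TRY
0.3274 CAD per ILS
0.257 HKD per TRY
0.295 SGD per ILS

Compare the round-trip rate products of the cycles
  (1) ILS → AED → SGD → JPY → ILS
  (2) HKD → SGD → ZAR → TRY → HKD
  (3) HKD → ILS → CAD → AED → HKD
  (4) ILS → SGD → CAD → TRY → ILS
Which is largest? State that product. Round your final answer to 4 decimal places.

(1) 0.7529 × 0.3964 × 106 × 0.03027 = 0.95761
(2) 0.1709 × 16.05 × 1.473 × 0.257 = 1.03837
(3) 0.5493 × 0.3274 × 2.283 × 2.353 = 0.96609
(4) 0.295 × 1.043 × 20.68 × 0.1367 = 0.86981
Highest is cycle (2) at 1.0384 (>1, arbitrage).

1.0384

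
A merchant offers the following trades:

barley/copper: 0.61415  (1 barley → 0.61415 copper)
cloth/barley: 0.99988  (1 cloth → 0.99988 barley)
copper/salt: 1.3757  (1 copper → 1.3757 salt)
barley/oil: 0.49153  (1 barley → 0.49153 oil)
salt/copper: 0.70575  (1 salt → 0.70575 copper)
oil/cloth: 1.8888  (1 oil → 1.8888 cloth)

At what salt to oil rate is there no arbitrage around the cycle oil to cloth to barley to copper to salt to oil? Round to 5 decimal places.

Known legs of the cycle: 1.8888 × 0.99988 × 0.61415 × 1.3757 = 1.59562947104765232
For no arbitrage the full-cycle product must be 1, so the missing rate is 1 / 1.59562947104765232 ≈ 0.6267119.

0.62671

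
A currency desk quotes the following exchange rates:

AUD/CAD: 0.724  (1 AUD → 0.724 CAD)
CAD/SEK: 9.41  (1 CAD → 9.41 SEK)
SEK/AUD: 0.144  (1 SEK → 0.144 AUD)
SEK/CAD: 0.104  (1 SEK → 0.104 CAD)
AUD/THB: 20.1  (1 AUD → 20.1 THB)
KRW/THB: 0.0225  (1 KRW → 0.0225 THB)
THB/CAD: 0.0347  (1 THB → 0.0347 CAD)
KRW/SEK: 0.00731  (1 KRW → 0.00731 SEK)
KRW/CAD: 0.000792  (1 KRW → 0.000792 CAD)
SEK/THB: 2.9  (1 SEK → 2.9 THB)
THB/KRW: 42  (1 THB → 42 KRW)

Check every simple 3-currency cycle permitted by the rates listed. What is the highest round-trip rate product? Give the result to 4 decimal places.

0.9810

CAD→SEK→AUD→CAD: 9.41 × 0.144 × 0.724 = 0.98105
CAD→SEK→THB→CAD: 9.41 × 2.9 × 0.0347 = 0.94693
THB→KRW→SEK→THB: 42 × 0.00731 × 2.9 = 0.89036
Maximum is CAD→SEK→AUD→CAD at 0.9810; no arbitrage — every cycle loses value.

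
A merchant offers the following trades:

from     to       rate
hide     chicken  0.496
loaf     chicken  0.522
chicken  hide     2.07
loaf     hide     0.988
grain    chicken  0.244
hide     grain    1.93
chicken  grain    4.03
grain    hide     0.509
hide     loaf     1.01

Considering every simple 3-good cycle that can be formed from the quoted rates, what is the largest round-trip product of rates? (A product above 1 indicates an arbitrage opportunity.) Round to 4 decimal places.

loaf→chicken→hide→loaf: 0.522 × 2.07 × 1.01 = 1.09135
hide→chicken→grain→hide: 0.496 × 4.03 × 0.509 = 1.01743
hide→grain→chicken→hide: 1.93 × 0.244 × 2.07 = 0.97480
Maximum is loaf→chicken→hide→loaf at 1.0913; arbitrage exists.

1.0913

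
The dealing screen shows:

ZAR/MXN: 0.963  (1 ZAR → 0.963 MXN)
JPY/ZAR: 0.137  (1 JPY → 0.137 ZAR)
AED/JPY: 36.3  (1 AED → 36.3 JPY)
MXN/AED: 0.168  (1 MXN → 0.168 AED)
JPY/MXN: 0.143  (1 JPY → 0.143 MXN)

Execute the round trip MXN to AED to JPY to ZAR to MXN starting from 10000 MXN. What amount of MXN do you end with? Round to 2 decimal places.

8045.68

10000 MXN × 0.168 = 1680 AED
1680 AED × 36.3 = 60984 JPY
60984 JPY × 0.137 = 8354.808 ZAR
8354.808 ZAR × 0.963 = 8045.680104 MXN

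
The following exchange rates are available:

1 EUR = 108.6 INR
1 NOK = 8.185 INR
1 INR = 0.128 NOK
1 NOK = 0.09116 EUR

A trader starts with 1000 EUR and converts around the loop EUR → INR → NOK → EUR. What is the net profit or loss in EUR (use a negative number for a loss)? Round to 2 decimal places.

267.20

1000 EUR × 108.6 = 108600 INR
108600 INR × 0.128 = 13900.8 NOK
13900.8 NOK × 0.09116 = 1267.196928 EUR
Net change: 1267.196928 − 1000 = 267.196928 EUR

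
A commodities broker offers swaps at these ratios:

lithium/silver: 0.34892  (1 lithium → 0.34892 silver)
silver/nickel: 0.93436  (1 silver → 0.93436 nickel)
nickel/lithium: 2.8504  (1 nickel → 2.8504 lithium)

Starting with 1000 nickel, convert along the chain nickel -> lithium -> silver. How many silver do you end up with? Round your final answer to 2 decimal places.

994.56

1000 nickel × 2.8504 = 2850.4 lithium
2850.4 lithium × 0.34892 = 994.561568 silver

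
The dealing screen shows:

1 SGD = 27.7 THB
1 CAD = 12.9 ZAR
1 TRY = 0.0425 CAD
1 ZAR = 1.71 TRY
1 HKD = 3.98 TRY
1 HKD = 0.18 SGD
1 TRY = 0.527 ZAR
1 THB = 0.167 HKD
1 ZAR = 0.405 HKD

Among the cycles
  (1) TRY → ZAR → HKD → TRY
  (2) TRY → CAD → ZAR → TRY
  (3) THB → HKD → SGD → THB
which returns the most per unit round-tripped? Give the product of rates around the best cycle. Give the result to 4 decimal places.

0.9375

(1) 0.527 × 0.405 × 3.98 = 0.84947
(2) 0.0425 × 12.9 × 1.71 = 0.93751
(3) 0.167 × 0.18 × 27.7 = 0.83266
Highest is cycle (2) at 0.9375 (≤1, no arbitrage).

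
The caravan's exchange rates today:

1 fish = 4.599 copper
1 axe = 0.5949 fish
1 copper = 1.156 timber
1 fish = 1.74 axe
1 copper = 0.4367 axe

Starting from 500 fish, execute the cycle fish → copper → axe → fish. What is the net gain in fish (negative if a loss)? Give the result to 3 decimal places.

500 fish × 4.599 = 2299.5 copper
2299.5 copper × 0.4367 = 1004.19165 axe
1004.19165 axe × 0.5949 = 597.393612585 fish
Net change: 597.393612585 − 500 = 97.393612585 fish

97.394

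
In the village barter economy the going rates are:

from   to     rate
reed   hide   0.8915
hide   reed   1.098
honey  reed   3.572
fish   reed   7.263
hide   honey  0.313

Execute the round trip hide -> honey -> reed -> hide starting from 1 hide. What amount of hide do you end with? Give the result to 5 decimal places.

0.99673

1 hide × 0.313 = 0.313 honey
0.313 honey × 3.572 = 1.118036 reed
1.118036 reed × 0.8915 = 0.996729094 hide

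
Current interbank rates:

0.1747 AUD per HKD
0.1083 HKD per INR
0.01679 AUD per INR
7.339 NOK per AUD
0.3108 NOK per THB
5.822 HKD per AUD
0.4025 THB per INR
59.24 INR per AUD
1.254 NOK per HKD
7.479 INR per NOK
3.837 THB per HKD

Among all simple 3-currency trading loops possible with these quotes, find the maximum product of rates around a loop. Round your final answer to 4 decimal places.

AUD→INR→HKD→AUD: 59.24 × 0.1083 × 0.1747 = 1.12082
NOK→INR→HKD→NOK: 7.479 × 0.1083 × 1.254 = 1.01571
THB→NOK→INR→THB: 0.3108 × 7.479 × 0.4025 = 0.93560
NOK→INR→AUD→NOK: 7.479 × 0.01679 × 7.339 = 0.92158
Maximum is AUD→INR→HKD→AUD at 1.1208; arbitrage exists.

1.1208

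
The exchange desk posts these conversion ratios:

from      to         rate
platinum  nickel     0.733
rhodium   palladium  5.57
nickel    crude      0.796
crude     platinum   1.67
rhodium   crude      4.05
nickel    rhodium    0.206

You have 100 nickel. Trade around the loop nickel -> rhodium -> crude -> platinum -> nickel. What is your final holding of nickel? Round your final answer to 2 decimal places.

102.13

100 nickel × 0.206 = 20.6 rhodium
20.6 rhodium × 4.05 = 83.43 crude
83.43 crude × 1.67 = 139.3281 platinum
139.3281 platinum × 0.733 = 102.1274973 nickel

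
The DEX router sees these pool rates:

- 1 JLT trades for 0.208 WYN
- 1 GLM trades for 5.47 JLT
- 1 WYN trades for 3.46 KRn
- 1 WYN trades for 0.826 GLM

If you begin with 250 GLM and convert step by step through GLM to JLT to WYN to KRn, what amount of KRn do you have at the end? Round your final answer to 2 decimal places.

250 GLM × 5.47 = 1367.5 JLT
1367.5 JLT × 0.208 = 284.44 WYN
284.44 WYN × 3.46 = 984.1624 KRn

984.16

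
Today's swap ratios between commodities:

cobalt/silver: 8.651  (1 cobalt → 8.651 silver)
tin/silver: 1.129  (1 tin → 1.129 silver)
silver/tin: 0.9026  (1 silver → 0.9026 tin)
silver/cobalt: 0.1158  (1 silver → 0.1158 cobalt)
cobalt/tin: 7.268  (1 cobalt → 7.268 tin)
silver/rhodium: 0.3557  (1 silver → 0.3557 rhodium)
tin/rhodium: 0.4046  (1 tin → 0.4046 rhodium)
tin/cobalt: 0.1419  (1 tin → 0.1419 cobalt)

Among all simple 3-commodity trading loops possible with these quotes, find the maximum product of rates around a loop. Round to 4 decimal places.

silver→tin→cobalt→silver: 0.9026 × 0.1419 × 8.651 = 1.10801
silver→cobalt→tin→silver: 0.1158 × 7.268 × 1.129 = 0.95021
Maximum is silver→tin→cobalt→silver at 1.1080; arbitrage exists.

1.1080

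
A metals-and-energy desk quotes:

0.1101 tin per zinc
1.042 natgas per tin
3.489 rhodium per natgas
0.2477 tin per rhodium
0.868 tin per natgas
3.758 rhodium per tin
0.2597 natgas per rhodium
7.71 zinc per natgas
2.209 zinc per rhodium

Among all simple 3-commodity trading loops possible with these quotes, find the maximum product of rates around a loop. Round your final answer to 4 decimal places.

0.9140

rhodium→zinc→tin→rhodium: 2.209 × 0.1101 × 3.758 = 0.91399
natgas→rhodium→tin→natgas: 3.489 × 0.2477 × 1.042 = 0.90052
natgas→zinc→tin→natgas: 7.71 × 0.1101 × 1.042 = 0.88452
natgas→tin→rhodium→natgas: 0.868 × 3.758 × 0.2597 = 0.84713
Maximum is rhodium→zinc→tin→rhodium at 0.9140; no arbitrage — every cycle loses value.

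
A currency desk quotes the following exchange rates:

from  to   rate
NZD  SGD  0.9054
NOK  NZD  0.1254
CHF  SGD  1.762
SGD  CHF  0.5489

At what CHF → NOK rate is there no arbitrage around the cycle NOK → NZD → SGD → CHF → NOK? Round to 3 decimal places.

Known legs of the cycle: 0.1254 × 0.9054 × 0.5489 = 0.062320547124
For no arbitrage the full-cycle product must be 1, so the missing rate is 1 / 0.062320547124 ≈ 16.04607.

16.046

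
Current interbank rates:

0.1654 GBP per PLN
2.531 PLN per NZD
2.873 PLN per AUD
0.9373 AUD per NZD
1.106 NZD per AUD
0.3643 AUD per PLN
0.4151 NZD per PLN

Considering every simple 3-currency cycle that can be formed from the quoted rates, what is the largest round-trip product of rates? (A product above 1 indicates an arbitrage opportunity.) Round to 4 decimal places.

AUD→PLN→NZD→AUD: 2.873 × 0.4151 × 0.9373 = 1.11781
AUD→NZD→PLN→AUD: 1.106 × 2.531 × 0.3643 = 1.01978
Maximum is AUD→PLN→NZD→AUD at 1.1178; arbitrage exists.

1.1178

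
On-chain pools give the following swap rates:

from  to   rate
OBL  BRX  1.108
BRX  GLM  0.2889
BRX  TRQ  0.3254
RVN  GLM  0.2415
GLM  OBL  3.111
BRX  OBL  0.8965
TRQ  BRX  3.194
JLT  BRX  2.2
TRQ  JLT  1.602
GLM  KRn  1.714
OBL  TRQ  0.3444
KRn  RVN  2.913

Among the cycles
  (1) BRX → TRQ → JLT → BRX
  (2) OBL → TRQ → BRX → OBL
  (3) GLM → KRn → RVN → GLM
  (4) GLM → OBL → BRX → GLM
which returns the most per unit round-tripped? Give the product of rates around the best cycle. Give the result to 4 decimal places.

1.2058

(1) 0.3254 × 1.602 × 2.2 = 1.14684
(2) 0.3444 × 3.194 × 0.8965 = 0.98616
(3) 1.714 × 2.913 × 0.2415 = 1.20578
(4) 3.111 × 1.108 × 0.2889 = 0.99583
Highest is cycle (3) at 1.2058 (>1, arbitrage).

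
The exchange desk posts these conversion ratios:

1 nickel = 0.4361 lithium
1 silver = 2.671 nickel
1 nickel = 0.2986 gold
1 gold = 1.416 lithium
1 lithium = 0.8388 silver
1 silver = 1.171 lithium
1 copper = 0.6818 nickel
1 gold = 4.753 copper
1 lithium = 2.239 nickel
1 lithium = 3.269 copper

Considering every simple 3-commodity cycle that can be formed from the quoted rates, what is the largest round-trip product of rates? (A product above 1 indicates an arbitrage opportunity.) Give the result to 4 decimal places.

silver→nickel→lithium→silver: 2.671 × 0.4361 × 0.8388 = 0.97705
lithium→copper→nickel→lithium: 3.269 × 0.6818 × 0.4361 = 0.97198
copper→nickel→gold→copper: 0.6818 × 0.2986 × 4.753 = 0.96764
lithium→nickel→gold→lithium: 2.239 × 0.2986 × 1.416 = 0.94669
Maximum is silver→nickel→lithium→silver at 0.9771; no arbitrage — every cycle loses value.

0.9771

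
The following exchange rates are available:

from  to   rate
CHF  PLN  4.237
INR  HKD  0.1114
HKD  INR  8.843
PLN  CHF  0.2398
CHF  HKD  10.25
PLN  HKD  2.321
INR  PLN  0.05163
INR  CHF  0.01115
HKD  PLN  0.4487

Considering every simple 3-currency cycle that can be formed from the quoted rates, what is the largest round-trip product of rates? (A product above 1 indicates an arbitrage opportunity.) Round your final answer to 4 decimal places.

1.1029

CHF→HKD→PLN→CHF: 10.25 × 0.4487 × 0.2398 = 1.10288
INR→PLN→HKD→INR: 0.05163 × 2.321 × 8.843 = 1.05969
INR→CHF→HKD→INR: 0.01115 × 10.25 × 8.843 = 1.01064
Maximum is CHF→HKD→PLN→CHF at 1.1029; arbitrage exists.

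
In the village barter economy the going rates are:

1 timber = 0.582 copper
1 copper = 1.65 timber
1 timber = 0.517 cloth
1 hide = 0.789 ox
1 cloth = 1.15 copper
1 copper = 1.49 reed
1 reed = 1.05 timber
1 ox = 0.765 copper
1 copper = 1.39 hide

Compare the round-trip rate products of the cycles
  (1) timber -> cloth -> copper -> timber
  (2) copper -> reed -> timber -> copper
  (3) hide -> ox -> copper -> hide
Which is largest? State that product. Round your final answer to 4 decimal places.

0.9810

(1) 0.517 × 1.15 × 1.65 = 0.98101
(2) 1.49 × 1.05 × 0.582 = 0.91054
(3) 0.789 × 0.765 × 1.39 = 0.83898
Highest is cycle (1) at 0.9810 (≤1, no arbitrage).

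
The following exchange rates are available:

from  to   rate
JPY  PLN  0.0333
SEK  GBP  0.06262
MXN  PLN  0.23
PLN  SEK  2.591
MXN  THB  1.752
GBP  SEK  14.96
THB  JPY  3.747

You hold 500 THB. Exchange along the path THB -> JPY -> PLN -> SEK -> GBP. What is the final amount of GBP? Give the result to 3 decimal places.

500 THB × 3.747 = 1873.5 JPY
1873.5 JPY × 0.0333 = 62.38755 PLN
62.38755 PLN × 2.591 = 161.64614205 SEK
161.64614205 SEK × 0.06262 = 10.122281415171 GBP

10.122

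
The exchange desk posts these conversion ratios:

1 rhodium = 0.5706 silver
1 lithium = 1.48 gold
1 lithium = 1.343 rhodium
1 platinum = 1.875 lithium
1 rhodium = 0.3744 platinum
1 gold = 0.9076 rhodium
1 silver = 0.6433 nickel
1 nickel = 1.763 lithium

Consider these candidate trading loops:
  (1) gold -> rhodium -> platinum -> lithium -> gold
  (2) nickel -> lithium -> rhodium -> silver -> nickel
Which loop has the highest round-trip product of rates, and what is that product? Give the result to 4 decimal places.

(1) 0.9076 × 0.3744 × 1.875 × 1.48 = 0.94296
(2) 1.763 × 1.343 × 0.5706 × 0.6433 = 0.86911
Highest is cycle (1) at 0.9430 (≤1, no arbitrage).

0.9430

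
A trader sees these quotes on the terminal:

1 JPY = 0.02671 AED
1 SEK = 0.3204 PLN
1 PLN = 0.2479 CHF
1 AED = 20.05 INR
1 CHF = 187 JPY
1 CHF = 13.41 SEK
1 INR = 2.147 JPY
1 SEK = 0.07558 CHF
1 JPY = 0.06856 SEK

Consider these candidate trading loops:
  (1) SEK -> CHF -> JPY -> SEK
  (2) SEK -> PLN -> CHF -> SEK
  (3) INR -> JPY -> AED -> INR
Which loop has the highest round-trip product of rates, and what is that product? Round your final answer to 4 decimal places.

(1) 0.07558 × 187 × 0.06856 = 0.96899
(2) 0.3204 × 0.2479 × 13.41 = 1.06512
(3) 2.147 × 0.02671 × 20.05 = 1.14979
Highest is cycle (3) at 1.1498 (>1, arbitrage).

1.1498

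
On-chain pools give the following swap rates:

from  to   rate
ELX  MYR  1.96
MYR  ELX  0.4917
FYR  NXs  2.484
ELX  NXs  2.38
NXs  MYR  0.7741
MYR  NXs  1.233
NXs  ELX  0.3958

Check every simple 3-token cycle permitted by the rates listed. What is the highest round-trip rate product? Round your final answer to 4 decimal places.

MYR→NXs→ELX→MYR: 1.233 × 0.3958 × 1.96 = 0.95652
MYR→ELX→NXs→MYR: 0.4917 × 2.38 × 0.7741 = 0.90589
Maximum is MYR→NXs→ELX→MYR at 0.9565; no arbitrage — every cycle loses value.

0.9565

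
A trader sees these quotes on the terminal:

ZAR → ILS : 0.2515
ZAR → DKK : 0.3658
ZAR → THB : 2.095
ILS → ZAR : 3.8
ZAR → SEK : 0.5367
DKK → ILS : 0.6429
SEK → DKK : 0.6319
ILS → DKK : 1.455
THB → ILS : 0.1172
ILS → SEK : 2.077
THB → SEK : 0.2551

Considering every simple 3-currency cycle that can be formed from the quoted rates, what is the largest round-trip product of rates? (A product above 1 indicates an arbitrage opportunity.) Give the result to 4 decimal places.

0.9330

ILS→ZAR→THB→ILS: 3.8 × 2.095 × 0.1172 = 0.93303
ILS→ZAR→DKK→ILS: 3.8 × 0.3658 × 0.6429 = 0.89366
ILS→SEK→DKK→ILS: 2.077 × 0.6319 × 0.6429 = 0.84378
Maximum is ILS→ZAR→THB→ILS at 0.9330; no arbitrage — every cycle loses value.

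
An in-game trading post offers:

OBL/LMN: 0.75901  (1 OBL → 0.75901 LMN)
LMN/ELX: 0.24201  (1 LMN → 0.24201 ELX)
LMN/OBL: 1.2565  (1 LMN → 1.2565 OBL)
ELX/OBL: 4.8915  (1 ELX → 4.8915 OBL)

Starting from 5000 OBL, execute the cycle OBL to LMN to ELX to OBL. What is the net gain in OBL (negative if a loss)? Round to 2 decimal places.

-507.45

5000 OBL × 0.75901 = 3795.05 LMN
3795.05 LMN × 0.24201 = 918.4400505 ELX
918.4400505 ELX × 4.8915 = 4492.54950702075 OBL
Net change: 4492.54950702075 − 5000 = -507.45049297925 OBL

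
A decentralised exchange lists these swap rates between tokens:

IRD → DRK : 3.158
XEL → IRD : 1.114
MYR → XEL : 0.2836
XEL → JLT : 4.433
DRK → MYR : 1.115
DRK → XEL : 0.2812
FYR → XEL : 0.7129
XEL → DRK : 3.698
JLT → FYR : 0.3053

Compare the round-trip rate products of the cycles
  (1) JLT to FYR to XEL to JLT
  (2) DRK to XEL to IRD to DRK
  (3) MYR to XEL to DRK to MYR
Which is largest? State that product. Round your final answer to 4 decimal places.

(1) 0.3053 × 0.7129 × 4.433 = 0.96484
(2) 0.2812 × 1.114 × 3.158 = 0.98926
(3) 0.2836 × 3.698 × 1.115 = 1.16936
Highest is cycle (3) at 1.1694 (>1, arbitrage).

1.1694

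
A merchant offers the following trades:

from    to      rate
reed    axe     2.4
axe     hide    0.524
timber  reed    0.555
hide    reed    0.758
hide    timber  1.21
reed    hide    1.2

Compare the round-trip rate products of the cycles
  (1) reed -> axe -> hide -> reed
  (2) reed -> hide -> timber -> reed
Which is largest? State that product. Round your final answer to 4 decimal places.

(1) 2.4 × 0.524 × 0.758 = 0.95326
(2) 1.2 × 1.21 × 0.555 = 0.80586
Highest is cycle (1) at 0.9533 (≤1, no arbitrage).

0.9533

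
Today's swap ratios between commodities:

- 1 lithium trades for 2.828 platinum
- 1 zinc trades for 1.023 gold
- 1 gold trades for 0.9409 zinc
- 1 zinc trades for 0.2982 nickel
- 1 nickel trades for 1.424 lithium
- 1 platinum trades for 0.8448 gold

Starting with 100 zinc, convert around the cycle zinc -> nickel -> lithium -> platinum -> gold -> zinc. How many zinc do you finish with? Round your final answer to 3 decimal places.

100 zinc × 0.2982 = 29.82 nickel
29.82 nickel × 1.424 = 42.46368 lithium
42.46368 lithium × 2.828 = 120.08728704 platinum
120.08728704 platinum × 0.8448 = 101.449740091392 gold
101.449740091392 gold × 0.9409 = 95.4540604519907328 zinc

95.454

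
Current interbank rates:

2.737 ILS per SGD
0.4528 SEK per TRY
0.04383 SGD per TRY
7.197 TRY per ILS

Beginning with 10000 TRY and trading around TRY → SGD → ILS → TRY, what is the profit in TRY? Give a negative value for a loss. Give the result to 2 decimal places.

10000 TRY × 0.04383 = 438.3 SGD
438.3 SGD × 2.737 = 1199.6271 ILS
1199.6271 ILS × 7.197 = 8633.7162387 TRY
Net change: 8633.7162387 − 10000 = -1366.2837613 TRY

-1366.28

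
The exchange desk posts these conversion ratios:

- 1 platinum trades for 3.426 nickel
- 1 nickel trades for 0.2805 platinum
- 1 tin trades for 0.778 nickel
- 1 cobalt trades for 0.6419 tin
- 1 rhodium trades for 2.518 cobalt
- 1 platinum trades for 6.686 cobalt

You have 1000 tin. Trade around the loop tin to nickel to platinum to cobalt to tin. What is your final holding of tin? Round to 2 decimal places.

936.58

1000 tin × 0.778 = 778 nickel
778 nickel × 0.2805 = 218.229 platinum
218.229 platinum × 6.686 = 1459.079094 cobalt
1459.079094 cobalt × 0.6419 = 936.5828704386 tin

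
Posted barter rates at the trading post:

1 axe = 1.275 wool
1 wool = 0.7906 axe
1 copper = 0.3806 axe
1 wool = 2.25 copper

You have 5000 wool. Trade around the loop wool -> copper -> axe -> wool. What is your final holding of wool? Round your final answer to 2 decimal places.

5000 wool × 2.25 = 11250 copper
11250 copper × 0.3806 = 4281.75 axe
4281.75 axe × 1.275 = 5459.23125 wool

5459.23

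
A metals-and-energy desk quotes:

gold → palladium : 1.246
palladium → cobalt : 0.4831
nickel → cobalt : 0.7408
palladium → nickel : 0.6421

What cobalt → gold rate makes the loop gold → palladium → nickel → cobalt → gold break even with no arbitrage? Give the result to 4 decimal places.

Known legs of the cycle: 1.246 × 0.6421 × 0.7408 = 0.59268192928
For no arbitrage the full-cycle product must be 1, so the missing rate is 1 / 0.59268192928 ≈ 1.687246.

1.6872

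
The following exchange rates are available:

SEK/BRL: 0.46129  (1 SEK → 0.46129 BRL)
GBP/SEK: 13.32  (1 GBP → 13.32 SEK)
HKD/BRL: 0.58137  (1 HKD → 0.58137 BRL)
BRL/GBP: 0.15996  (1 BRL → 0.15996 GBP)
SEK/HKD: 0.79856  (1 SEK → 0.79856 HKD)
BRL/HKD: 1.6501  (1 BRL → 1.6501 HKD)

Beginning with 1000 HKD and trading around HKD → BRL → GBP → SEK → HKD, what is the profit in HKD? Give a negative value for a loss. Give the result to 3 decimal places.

-10.819

1000 HKD × 0.58137 = 581.37 BRL
581.37 BRL × 0.15996 = 92.9959452 GBP
92.9959452 GBP × 13.32 = 1238.705990064 SEK
1238.705990064 SEK × 0.79856 = 989.18105542550784 HKD
Net change: 989.18105542550784 − 1000 = -10.81894457449216 HKD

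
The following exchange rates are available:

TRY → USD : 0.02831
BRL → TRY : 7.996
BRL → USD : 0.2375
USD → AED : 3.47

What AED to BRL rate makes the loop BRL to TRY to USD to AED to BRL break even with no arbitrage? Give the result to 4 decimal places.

Known legs of the cycle: 7.996 × 0.02831 × 3.47 = 0.7854926572
For no arbitrage the full-cycle product must be 1, so the missing rate is 1 / 0.7854926572 ≈ 1.273086.

1.2731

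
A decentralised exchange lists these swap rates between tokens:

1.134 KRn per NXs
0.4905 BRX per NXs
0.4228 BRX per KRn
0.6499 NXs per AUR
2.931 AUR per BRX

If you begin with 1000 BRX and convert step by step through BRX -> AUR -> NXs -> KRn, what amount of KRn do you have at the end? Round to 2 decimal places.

2160.11

1000 BRX × 2.931 = 2931 AUR
2931 AUR × 0.6499 = 1904.8569 NXs
1904.8569 NXs × 1.134 = 2160.1077246 KRn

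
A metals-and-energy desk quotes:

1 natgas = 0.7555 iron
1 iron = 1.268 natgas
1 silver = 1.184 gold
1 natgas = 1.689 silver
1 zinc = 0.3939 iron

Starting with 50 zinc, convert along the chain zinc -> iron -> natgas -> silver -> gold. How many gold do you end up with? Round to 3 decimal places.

49.941

50 zinc × 0.3939 = 19.695 iron
19.695 iron × 1.268 = 24.97326 natgas
24.97326 natgas × 1.689 = 42.17983614 silver
42.17983614 silver × 1.184 = 49.94092598976 gold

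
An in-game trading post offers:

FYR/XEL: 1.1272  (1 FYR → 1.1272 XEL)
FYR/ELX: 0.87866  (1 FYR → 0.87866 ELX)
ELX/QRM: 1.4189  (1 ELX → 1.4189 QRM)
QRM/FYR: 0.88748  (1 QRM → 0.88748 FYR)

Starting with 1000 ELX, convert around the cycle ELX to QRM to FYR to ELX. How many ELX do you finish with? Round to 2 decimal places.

1106.45

1000 ELX × 1.4189 = 1418.9 QRM
1418.9 QRM × 0.88748 = 1259.245372 FYR
1259.245372 FYR × 0.87866 = 1106.44853856152 ELX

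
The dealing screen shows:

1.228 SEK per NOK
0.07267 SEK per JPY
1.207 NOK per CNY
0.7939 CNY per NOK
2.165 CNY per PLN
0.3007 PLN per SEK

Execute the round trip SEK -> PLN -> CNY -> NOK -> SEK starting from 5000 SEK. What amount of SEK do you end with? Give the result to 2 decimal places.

5000 SEK × 0.3007 = 1503.5 PLN
1503.5 PLN × 2.165 = 3255.0775 CNY
3255.0775 CNY × 1.207 = 3928.8785425 NOK
3928.8785425 NOK × 1.228 = 4824.66285019 SEK

4824.66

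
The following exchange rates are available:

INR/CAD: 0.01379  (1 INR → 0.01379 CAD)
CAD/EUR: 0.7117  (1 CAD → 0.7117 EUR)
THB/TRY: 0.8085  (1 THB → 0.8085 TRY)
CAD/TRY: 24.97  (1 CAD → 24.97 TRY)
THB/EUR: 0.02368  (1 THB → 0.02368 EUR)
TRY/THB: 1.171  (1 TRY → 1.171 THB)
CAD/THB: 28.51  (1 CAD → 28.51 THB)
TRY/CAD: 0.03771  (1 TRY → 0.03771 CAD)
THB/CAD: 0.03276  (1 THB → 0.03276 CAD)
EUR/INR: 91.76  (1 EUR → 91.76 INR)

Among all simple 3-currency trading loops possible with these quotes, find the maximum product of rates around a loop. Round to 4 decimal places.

TRY→THB→CAD→TRY: 1.171 × 0.03276 × 24.97 = 0.95790
EUR→INR→CAD→EUR: 91.76 × 0.01379 × 0.7117 = 0.90056
TRY→CAD→THB→TRY: 0.03771 × 28.51 × 0.8085 = 0.86923
Maximum is TRY→THB→CAD→TRY at 0.9579; no arbitrage — every cycle loses value.

0.9579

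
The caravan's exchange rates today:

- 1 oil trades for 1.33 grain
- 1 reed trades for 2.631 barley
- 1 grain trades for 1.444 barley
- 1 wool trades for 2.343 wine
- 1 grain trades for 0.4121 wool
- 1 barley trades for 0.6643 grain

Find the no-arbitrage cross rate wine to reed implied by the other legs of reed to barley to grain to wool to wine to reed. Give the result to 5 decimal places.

Known legs of the cycle: 2.631 × 0.6643 × 0.4121 × 2.343 = 1.68756303414699
For no arbitrage the full-cycle product must be 1, so the missing rate is 1 / 1.68756303414699 ≈ 0.5925705.

0.59257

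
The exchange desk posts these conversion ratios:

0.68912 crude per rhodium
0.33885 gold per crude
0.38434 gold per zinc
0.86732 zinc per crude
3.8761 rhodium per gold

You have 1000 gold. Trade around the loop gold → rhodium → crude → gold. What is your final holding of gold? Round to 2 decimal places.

1000 gold × 3.8761 = 3876.1 rhodium
3876.1 rhodium × 0.68912 = 2671.098032 crude
2671.098032 crude × 0.33885 = 905.1015681432 gold

905.10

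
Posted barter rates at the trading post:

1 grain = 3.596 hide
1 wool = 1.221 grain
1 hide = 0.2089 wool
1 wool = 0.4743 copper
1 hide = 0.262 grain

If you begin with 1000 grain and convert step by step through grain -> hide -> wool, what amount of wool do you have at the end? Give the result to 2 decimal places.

1000 grain × 3.596 = 3596 hide
3596 hide × 0.2089 = 751.2044 wool

751.20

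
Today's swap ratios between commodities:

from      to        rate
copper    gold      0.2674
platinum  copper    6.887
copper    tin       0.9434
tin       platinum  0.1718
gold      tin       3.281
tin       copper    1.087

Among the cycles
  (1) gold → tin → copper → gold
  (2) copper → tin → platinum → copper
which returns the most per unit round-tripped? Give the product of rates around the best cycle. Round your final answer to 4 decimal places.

1.1162

(1) 3.281 × 1.087 × 0.2674 = 0.95367
(2) 0.9434 × 0.1718 × 6.887 = 1.11622
Highest is cycle (2) at 1.1162 (>1, arbitrage).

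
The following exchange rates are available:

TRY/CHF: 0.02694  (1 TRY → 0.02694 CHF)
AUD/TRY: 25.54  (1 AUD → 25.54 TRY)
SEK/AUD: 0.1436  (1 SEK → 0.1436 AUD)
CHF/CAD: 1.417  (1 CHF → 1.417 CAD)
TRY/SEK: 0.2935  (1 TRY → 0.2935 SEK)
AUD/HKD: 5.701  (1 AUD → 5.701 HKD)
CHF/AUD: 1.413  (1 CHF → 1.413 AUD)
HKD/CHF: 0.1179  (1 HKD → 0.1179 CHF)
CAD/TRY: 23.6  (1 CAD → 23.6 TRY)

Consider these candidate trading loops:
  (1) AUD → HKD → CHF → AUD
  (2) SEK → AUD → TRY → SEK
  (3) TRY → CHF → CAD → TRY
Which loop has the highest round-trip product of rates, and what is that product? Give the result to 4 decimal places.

1.0764

(1) 5.701 × 0.1179 × 1.413 = 0.94974
(2) 0.1436 × 25.54 × 0.2935 = 1.07642
(3) 0.02694 × 1.417 × 23.6 = 0.90091
Highest is cycle (2) at 1.0764 (>1, arbitrage).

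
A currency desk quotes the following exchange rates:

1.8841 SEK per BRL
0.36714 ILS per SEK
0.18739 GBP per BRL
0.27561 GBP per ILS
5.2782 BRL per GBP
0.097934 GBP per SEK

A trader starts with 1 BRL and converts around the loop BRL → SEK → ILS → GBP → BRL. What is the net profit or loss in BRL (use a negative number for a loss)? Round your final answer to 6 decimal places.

1 BRL × 1.8841 = 1.8841 SEK
1.8841 SEK × 0.36714 = 0.691728474 ILS
0.691728474 ILS × 0.27561 = 0.19064728471914 GBP
0.19064728471914 GBP × 5.2782 = 1.006274498204564748 BRL
Net change: 1.006274498204564748 − 1 = 0.006274498204564748 BRL

0.006274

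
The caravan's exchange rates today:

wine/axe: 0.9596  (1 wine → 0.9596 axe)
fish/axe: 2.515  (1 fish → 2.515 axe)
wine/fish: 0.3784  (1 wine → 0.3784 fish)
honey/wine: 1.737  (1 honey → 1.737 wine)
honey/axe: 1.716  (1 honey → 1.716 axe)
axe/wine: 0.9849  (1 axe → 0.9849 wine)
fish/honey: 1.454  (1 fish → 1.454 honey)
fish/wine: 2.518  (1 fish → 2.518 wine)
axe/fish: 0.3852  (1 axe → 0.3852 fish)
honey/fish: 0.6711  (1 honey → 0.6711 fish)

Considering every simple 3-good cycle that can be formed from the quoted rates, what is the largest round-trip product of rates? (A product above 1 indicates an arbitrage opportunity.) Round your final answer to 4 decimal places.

fish→honey→axe→fish: 1.454 × 1.716 × 0.3852 = 0.96110
fish→honey→wine→fish: 1.454 × 1.737 × 0.3784 = 0.95569
fish→axe→wine→fish: 2.515 × 0.9849 × 0.3784 = 0.93731
fish→wine→axe→fish: 2.518 × 0.9596 × 0.3852 = 0.93075
Maximum is fish→honey→axe→fish at 0.9611; no arbitrage — every cycle loses value.

0.9611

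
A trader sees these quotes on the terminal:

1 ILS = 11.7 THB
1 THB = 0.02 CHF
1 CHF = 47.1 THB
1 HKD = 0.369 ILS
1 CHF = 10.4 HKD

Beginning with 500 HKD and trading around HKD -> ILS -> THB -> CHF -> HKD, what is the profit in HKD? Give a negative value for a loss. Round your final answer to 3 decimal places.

500 HKD × 0.369 = 184.5 ILS
184.5 ILS × 11.7 = 2158.65 THB
2158.65 THB × 0.02 = 43.173 CHF
43.173 CHF × 10.4 = 448.9992 HKD
Net change: 448.9992 − 500 = -51.0008 HKD

-51.001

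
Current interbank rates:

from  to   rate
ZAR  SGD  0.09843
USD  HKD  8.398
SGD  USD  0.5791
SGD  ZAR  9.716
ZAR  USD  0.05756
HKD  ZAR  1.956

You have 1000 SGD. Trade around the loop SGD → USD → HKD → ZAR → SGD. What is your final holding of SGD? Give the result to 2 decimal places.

1000 SGD × 0.5791 = 579.1 USD
579.1 USD × 8.398 = 4863.2818 HKD
4863.2818 HKD × 1.956 = 9512.5792008 ZAR
9512.5792008 ZAR × 0.09843 = 936.323170734744 SGD

936.32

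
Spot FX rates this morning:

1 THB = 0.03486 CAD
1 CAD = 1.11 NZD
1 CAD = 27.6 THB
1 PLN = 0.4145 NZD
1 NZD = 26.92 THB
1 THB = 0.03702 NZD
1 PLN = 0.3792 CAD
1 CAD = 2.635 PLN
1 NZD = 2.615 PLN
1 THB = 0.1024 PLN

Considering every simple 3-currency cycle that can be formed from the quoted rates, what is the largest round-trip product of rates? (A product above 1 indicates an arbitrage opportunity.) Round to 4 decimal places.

PLN→NZD→THB→PLN: 0.4145 × 26.92 × 0.1024 = 1.14261
PLN→CAD→NZD→PLN: 0.3792 × 1.11 × 2.615 = 1.10068
PLN→CAD→THB→PLN: 0.3792 × 27.6 × 0.1024 = 1.07171
NZD→THB→CAD→NZD: 26.92 × 0.03486 × 1.11 = 1.04166
Maximum is PLN→NZD→THB→PLN at 1.1426; arbitrage exists.

1.1426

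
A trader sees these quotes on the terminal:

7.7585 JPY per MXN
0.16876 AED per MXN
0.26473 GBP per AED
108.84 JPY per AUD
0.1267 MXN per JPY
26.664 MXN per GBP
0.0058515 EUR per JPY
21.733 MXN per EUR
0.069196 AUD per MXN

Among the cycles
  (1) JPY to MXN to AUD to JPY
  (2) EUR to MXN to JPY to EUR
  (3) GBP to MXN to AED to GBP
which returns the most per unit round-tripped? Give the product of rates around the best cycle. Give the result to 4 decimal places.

1.1912

(1) 0.1267 × 0.069196 × 108.84 = 0.95421
(2) 21.733 × 7.7585 × 0.0058515 = 0.98665
(3) 26.664 × 0.16876 × 0.26473 = 1.19124
Highest is cycle (3) at 1.1912 (>1, arbitrage).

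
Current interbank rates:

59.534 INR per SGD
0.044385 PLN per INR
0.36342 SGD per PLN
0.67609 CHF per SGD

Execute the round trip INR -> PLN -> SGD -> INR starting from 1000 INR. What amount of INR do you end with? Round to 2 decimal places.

1000 INR × 0.044385 = 44.385 PLN
44.385 PLN × 0.36342 = 16.1303967 SGD
16.1303967 SGD × 59.534 = 960.3070371378 INR

960.31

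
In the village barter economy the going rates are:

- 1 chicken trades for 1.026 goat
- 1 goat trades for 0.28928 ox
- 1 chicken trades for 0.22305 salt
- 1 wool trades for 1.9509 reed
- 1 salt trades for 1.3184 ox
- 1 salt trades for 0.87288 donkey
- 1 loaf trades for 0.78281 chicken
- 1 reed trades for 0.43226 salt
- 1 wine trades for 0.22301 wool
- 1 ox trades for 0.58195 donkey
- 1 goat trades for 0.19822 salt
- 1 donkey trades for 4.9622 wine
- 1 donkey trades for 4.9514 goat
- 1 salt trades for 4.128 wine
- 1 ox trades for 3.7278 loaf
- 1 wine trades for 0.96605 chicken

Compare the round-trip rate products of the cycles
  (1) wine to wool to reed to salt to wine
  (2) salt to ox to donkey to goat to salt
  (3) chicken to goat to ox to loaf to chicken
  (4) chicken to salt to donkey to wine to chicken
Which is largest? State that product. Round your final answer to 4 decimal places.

(1) 0.22301 × 1.9509 × 0.43226 × 4.128 = 0.77633
(2) 1.3184 × 0.58195 × 4.9514 × 0.19822 = 0.75302
(3) 1.026 × 0.28928 × 3.7278 × 0.78281 = 0.86611
(4) 0.22305 × 0.87288 × 4.9622 × 0.96605 = 0.93332
Highest is cycle (4) at 0.9333 (≤1, no arbitrage).

0.9333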